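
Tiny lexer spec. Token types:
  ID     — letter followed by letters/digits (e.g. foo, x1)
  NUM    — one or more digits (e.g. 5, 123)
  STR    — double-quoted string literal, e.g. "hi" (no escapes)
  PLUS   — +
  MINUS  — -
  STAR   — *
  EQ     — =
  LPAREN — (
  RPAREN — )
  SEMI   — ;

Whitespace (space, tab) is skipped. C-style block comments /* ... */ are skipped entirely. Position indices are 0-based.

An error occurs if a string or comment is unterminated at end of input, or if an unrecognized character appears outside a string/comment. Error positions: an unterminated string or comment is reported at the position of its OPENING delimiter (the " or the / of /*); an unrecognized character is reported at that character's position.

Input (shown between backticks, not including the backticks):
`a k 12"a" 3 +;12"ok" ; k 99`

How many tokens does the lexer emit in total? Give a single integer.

Answer: 12

Derivation:
pos=0: emit ID 'a' (now at pos=1)
pos=2: emit ID 'k' (now at pos=3)
pos=4: emit NUM '12' (now at pos=6)
pos=6: enter STRING mode
pos=6: emit STR "a" (now at pos=9)
pos=10: emit NUM '3' (now at pos=11)
pos=12: emit PLUS '+'
pos=13: emit SEMI ';'
pos=14: emit NUM '12' (now at pos=16)
pos=16: enter STRING mode
pos=16: emit STR "ok" (now at pos=20)
pos=21: emit SEMI ';'
pos=23: emit ID 'k' (now at pos=24)
pos=25: emit NUM '99' (now at pos=27)
DONE. 12 tokens: [ID, ID, NUM, STR, NUM, PLUS, SEMI, NUM, STR, SEMI, ID, NUM]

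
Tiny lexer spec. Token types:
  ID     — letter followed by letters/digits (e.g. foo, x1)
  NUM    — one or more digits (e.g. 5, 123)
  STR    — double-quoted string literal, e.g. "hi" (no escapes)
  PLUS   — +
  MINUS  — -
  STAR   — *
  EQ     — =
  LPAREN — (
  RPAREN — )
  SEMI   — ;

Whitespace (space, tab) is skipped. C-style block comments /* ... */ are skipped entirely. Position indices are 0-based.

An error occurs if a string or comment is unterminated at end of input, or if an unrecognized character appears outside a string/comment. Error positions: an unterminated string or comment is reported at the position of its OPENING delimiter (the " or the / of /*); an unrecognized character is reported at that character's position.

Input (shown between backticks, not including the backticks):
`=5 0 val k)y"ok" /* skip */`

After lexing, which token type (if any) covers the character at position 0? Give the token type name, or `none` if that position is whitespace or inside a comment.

pos=0: emit EQ '='
pos=1: emit NUM '5' (now at pos=2)
pos=3: emit NUM '0' (now at pos=4)
pos=5: emit ID 'val' (now at pos=8)
pos=9: emit ID 'k' (now at pos=10)
pos=10: emit RPAREN ')'
pos=11: emit ID 'y' (now at pos=12)
pos=12: enter STRING mode
pos=12: emit STR "ok" (now at pos=16)
pos=17: enter COMMENT mode (saw '/*')
exit COMMENT mode (now at pos=27)
DONE. 8 tokens: [EQ, NUM, NUM, ID, ID, RPAREN, ID, STR]
Position 0: char is '=' -> EQ

Answer: EQ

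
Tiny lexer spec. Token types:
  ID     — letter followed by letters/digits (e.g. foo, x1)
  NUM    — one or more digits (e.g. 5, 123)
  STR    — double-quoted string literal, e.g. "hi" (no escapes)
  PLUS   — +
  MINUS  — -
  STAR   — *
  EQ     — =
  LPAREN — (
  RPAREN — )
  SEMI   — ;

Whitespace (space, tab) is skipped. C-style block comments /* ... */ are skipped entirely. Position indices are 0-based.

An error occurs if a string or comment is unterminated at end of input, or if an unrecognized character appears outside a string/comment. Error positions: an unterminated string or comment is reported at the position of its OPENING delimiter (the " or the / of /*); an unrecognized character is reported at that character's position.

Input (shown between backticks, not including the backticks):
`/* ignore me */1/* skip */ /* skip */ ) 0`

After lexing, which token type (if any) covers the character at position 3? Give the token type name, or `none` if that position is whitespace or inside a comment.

pos=0: enter COMMENT mode (saw '/*')
exit COMMENT mode (now at pos=15)
pos=15: emit NUM '1' (now at pos=16)
pos=16: enter COMMENT mode (saw '/*')
exit COMMENT mode (now at pos=26)
pos=27: enter COMMENT mode (saw '/*')
exit COMMENT mode (now at pos=37)
pos=38: emit RPAREN ')'
pos=40: emit NUM '0' (now at pos=41)
DONE. 3 tokens: [NUM, RPAREN, NUM]
Position 3: char is 'i' -> none

Answer: none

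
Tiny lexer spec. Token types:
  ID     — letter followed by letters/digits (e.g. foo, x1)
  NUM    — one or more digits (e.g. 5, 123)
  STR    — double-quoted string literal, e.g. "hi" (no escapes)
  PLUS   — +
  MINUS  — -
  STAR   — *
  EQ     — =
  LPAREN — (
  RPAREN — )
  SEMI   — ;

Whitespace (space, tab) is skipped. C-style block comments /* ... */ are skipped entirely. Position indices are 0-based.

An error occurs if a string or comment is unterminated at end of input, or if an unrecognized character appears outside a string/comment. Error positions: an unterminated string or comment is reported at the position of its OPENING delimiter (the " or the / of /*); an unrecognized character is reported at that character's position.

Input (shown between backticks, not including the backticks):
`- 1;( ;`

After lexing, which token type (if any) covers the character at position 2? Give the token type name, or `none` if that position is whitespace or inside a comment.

Answer: NUM

Derivation:
pos=0: emit MINUS '-'
pos=2: emit NUM '1' (now at pos=3)
pos=3: emit SEMI ';'
pos=4: emit LPAREN '('
pos=6: emit SEMI ';'
DONE. 5 tokens: [MINUS, NUM, SEMI, LPAREN, SEMI]
Position 2: char is '1' -> NUM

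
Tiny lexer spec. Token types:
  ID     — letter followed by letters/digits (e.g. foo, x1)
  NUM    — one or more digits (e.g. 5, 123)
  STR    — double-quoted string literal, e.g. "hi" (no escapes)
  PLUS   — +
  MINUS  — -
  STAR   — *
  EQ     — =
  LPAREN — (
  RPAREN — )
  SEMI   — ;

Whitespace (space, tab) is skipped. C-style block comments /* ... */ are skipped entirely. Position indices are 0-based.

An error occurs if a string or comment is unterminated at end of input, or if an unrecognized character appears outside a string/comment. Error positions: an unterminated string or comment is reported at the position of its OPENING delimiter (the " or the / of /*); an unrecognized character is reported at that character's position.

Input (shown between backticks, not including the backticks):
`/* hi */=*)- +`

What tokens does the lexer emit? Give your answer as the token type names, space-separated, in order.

pos=0: enter COMMENT mode (saw '/*')
exit COMMENT mode (now at pos=8)
pos=8: emit EQ '='
pos=9: emit STAR '*'
pos=10: emit RPAREN ')'
pos=11: emit MINUS '-'
pos=13: emit PLUS '+'
DONE. 5 tokens: [EQ, STAR, RPAREN, MINUS, PLUS]

Answer: EQ STAR RPAREN MINUS PLUS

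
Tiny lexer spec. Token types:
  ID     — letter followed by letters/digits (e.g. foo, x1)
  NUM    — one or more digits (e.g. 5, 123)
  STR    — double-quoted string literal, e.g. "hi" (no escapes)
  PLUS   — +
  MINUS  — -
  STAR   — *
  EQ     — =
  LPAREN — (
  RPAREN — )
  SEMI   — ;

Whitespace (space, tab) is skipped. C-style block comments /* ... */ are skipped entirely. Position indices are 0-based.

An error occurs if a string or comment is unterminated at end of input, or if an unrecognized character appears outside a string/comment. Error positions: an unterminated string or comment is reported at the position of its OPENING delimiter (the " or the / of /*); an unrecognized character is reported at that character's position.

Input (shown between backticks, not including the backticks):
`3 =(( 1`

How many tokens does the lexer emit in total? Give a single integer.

pos=0: emit NUM '3' (now at pos=1)
pos=2: emit EQ '='
pos=3: emit LPAREN '('
pos=4: emit LPAREN '('
pos=6: emit NUM '1' (now at pos=7)
DONE. 5 tokens: [NUM, EQ, LPAREN, LPAREN, NUM]

Answer: 5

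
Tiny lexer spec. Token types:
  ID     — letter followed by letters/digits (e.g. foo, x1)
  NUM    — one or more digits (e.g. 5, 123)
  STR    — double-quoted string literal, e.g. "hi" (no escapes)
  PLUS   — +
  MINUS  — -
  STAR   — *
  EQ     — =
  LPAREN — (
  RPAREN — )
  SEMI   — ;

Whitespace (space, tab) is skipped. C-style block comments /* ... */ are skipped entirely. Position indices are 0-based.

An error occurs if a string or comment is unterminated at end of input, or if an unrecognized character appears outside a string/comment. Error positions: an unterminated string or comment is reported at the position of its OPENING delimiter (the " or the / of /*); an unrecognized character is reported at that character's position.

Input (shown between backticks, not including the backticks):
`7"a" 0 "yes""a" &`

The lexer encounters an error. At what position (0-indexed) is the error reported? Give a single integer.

Answer: 16

Derivation:
pos=0: emit NUM '7' (now at pos=1)
pos=1: enter STRING mode
pos=1: emit STR "a" (now at pos=4)
pos=5: emit NUM '0' (now at pos=6)
pos=7: enter STRING mode
pos=7: emit STR "yes" (now at pos=12)
pos=12: enter STRING mode
pos=12: emit STR "a" (now at pos=15)
pos=16: ERROR — unrecognized char '&'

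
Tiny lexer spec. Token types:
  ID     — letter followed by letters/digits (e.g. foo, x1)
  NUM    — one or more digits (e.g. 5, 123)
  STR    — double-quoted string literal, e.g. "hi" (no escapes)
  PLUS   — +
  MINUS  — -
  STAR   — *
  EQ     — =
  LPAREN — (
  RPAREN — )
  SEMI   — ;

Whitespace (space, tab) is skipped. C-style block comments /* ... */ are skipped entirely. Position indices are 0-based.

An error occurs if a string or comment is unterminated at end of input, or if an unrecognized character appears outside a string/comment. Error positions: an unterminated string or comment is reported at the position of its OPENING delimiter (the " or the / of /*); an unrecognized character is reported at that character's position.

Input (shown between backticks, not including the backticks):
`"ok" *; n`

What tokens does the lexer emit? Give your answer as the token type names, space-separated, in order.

Answer: STR STAR SEMI ID

Derivation:
pos=0: enter STRING mode
pos=0: emit STR "ok" (now at pos=4)
pos=5: emit STAR '*'
pos=6: emit SEMI ';'
pos=8: emit ID 'n' (now at pos=9)
DONE. 4 tokens: [STR, STAR, SEMI, ID]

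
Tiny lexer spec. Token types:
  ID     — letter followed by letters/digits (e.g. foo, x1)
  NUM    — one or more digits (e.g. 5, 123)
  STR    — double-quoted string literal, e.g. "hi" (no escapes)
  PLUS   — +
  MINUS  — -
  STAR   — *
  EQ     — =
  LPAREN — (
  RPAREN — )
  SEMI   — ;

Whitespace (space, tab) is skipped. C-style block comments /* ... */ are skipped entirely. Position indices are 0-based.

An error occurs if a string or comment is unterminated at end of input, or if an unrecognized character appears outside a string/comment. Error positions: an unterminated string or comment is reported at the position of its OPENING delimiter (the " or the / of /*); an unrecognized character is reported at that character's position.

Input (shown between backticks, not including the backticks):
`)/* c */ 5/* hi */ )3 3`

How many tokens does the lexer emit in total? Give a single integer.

Answer: 5

Derivation:
pos=0: emit RPAREN ')'
pos=1: enter COMMENT mode (saw '/*')
exit COMMENT mode (now at pos=8)
pos=9: emit NUM '5' (now at pos=10)
pos=10: enter COMMENT mode (saw '/*')
exit COMMENT mode (now at pos=18)
pos=19: emit RPAREN ')'
pos=20: emit NUM '3' (now at pos=21)
pos=22: emit NUM '3' (now at pos=23)
DONE. 5 tokens: [RPAREN, NUM, RPAREN, NUM, NUM]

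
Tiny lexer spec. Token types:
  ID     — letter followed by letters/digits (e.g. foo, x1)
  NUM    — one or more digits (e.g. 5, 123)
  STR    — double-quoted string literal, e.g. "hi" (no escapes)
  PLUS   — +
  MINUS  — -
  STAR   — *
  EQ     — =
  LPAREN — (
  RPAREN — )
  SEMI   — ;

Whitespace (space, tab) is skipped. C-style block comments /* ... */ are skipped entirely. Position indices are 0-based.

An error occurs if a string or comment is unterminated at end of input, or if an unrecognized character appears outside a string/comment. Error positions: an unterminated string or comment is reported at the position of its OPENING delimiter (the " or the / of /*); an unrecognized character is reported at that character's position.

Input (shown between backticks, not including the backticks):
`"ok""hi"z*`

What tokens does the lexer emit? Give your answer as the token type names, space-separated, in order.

pos=0: enter STRING mode
pos=0: emit STR "ok" (now at pos=4)
pos=4: enter STRING mode
pos=4: emit STR "hi" (now at pos=8)
pos=8: emit ID 'z' (now at pos=9)
pos=9: emit STAR '*'
DONE. 4 tokens: [STR, STR, ID, STAR]

Answer: STR STR ID STAR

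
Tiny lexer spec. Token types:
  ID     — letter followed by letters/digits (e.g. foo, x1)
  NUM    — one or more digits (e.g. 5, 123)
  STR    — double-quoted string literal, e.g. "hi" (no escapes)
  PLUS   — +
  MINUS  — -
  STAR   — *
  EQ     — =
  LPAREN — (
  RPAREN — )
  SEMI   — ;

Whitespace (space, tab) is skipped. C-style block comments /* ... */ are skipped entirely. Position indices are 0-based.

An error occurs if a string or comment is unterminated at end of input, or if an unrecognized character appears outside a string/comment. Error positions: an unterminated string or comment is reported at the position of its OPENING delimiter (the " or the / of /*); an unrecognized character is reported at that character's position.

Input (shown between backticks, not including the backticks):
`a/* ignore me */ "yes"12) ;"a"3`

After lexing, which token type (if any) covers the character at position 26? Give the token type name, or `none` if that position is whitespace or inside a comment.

Answer: SEMI

Derivation:
pos=0: emit ID 'a' (now at pos=1)
pos=1: enter COMMENT mode (saw '/*')
exit COMMENT mode (now at pos=16)
pos=17: enter STRING mode
pos=17: emit STR "yes" (now at pos=22)
pos=22: emit NUM '12' (now at pos=24)
pos=24: emit RPAREN ')'
pos=26: emit SEMI ';'
pos=27: enter STRING mode
pos=27: emit STR "a" (now at pos=30)
pos=30: emit NUM '3' (now at pos=31)
DONE. 7 tokens: [ID, STR, NUM, RPAREN, SEMI, STR, NUM]
Position 26: char is ';' -> SEMI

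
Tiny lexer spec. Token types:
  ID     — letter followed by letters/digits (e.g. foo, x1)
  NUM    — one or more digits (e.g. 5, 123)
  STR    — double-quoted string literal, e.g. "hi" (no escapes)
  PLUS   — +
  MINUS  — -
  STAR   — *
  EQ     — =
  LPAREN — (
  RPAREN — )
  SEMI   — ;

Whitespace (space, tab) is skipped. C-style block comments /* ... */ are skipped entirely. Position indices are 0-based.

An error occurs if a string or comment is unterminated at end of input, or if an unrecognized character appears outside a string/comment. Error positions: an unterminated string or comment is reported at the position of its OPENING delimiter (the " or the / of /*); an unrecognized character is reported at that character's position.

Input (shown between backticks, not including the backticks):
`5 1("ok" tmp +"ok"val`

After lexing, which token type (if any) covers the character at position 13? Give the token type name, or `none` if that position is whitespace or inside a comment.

pos=0: emit NUM '5' (now at pos=1)
pos=2: emit NUM '1' (now at pos=3)
pos=3: emit LPAREN '('
pos=4: enter STRING mode
pos=4: emit STR "ok" (now at pos=8)
pos=9: emit ID 'tmp' (now at pos=12)
pos=13: emit PLUS '+'
pos=14: enter STRING mode
pos=14: emit STR "ok" (now at pos=18)
pos=18: emit ID 'val' (now at pos=21)
DONE. 8 tokens: [NUM, NUM, LPAREN, STR, ID, PLUS, STR, ID]
Position 13: char is '+' -> PLUS

Answer: PLUS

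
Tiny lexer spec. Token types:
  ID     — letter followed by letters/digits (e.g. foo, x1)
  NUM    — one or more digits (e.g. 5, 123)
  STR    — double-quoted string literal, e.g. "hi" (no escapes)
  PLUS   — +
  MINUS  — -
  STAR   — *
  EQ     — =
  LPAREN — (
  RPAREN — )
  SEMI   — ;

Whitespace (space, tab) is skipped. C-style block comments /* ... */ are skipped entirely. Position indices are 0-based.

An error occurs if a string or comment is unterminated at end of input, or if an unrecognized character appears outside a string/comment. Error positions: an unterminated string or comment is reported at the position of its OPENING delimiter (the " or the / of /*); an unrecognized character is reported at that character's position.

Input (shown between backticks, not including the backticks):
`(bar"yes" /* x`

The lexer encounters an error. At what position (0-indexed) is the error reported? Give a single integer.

Answer: 10

Derivation:
pos=0: emit LPAREN '('
pos=1: emit ID 'bar' (now at pos=4)
pos=4: enter STRING mode
pos=4: emit STR "yes" (now at pos=9)
pos=10: enter COMMENT mode (saw '/*')
pos=10: ERROR — unterminated comment (reached EOF)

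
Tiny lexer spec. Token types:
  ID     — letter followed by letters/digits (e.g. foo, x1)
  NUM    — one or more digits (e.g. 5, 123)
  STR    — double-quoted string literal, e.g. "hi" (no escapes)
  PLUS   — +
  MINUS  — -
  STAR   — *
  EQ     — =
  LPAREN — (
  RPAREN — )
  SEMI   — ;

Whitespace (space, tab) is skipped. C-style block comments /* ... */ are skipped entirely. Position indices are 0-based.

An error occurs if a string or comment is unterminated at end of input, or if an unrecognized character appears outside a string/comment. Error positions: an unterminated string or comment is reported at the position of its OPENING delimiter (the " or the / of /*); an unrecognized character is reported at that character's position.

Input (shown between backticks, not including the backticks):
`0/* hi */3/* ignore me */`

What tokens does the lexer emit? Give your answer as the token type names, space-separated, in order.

Answer: NUM NUM

Derivation:
pos=0: emit NUM '0' (now at pos=1)
pos=1: enter COMMENT mode (saw '/*')
exit COMMENT mode (now at pos=9)
pos=9: emit NUM '3' (now at pos=10)
pos=10: enter COMMENT mode (saw '/*')
exit COMMENT mode (now at pos=25)
DONE. 2 tokens: [NUM, NUM]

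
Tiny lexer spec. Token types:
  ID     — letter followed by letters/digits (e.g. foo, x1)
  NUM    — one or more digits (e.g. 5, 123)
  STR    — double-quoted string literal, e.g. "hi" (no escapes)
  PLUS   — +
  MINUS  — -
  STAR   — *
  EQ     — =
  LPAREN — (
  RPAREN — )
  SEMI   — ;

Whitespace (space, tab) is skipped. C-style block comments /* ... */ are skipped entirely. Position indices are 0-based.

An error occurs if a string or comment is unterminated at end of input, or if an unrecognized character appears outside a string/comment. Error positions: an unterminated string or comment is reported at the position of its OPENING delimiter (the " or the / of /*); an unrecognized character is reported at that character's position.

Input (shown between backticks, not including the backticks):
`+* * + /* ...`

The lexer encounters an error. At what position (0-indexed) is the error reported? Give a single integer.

pos=0: emit PLUS '+'
pos=1: emit STAR '*'
pos=3: emit STAR '*'
pos=5: emit PLUS '+'
pos=7: enter COMMENT mode (saw '/*')
pos=7: ERROR — unterminated comment (reached EOF)

Answer: 7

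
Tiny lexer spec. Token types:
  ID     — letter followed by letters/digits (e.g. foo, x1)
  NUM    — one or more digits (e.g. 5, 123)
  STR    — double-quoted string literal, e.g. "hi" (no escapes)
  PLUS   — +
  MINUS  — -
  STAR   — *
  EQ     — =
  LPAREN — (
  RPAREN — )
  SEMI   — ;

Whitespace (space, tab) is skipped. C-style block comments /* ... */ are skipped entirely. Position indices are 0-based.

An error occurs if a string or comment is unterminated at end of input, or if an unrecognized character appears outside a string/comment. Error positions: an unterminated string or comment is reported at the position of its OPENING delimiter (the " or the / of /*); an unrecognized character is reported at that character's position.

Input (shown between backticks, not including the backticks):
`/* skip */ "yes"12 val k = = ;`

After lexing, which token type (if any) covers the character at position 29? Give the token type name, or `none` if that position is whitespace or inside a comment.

pos=0: enter COMMENT mode (saw '/*')
exit COMMENT mode (now at pos=10)
pos=11: enter STRING mode
pos=11: emit STR "yes" (now at pos=16)
pos=16: emit NUM '12' (now at pos=18)
pos=19: emit ID 'val' (now at pos=22)
pos=23: emit ID 'k' (now at pos=24)
pos=25: emit EQ '='
pos=27: emit EQ '='
pos=29: emit SEMI ';'
DONE. 7 tokens: [STR, NUM, ID, ID, EQ, EQ, SEMI]
Position 29: char is ';' -> SEMI

Answer: SEMI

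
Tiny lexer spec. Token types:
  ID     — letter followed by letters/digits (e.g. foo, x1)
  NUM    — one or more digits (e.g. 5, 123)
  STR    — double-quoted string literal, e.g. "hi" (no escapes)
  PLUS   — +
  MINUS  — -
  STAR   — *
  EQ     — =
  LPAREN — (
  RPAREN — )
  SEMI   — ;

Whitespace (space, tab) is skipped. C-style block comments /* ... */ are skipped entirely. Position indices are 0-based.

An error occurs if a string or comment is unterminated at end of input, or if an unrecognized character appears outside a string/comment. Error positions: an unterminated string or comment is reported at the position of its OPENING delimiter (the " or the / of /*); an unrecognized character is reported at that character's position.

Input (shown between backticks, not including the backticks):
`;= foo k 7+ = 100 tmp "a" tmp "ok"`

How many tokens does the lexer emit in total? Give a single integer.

pos=0: emit SEMI ';'
pos=1: emit EQ '='
pos=3: emit ID 'foo' (now at pos=6)
pos=7: emit ID 'k' (now at pos=8)
pos=9: emit NUM '7' (now at pos=10)
pos=10: emit PLUS '+'
pos=12: emit EQ '='
pos=14: emit NUM '100' (now at pos=17)
pos=18: emit ID 'tmp' (now at pos=21)
pos=22: enter STRING mode
pos=22: emit STR "a" (now at pos=25)
pos=26: emit ID 'tmp' (now at pos=29)
pos=30: enter STRING mode
pos=30: emit STR "ok" (now at pos=34)
DONE. 12 tokens: [SEMI, EQ, ID, ID, NUM, PLUS, EQ, NUM, ID, STR, ID, STR]

Answer: 12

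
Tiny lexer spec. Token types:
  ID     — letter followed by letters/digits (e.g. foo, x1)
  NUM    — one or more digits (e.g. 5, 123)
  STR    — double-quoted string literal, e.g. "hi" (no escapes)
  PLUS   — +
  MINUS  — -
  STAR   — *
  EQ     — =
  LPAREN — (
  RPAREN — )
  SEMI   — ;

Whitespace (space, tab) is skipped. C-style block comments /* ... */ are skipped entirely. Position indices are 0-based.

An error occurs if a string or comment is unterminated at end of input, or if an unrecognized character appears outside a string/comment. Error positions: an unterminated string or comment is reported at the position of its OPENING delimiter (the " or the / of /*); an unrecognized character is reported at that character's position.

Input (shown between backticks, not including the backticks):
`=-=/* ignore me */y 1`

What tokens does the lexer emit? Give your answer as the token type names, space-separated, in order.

pos=0: emit EQ '='
pos=1: emit MINUS '-'
pos=2: emit EQ '='
pos=3: enter COMMENT mode (saw '/*')
exit COMMENT mode (now at pos=18)
pos=18: emit ID 'y' (now at pos=19)
pos=20: emit NUM '1' (now at pos=21)
DONE. 5 tokens: [EQ, MINUS, EQ, ID, NUM]

Answer: EQ MINUS EQ ID NUM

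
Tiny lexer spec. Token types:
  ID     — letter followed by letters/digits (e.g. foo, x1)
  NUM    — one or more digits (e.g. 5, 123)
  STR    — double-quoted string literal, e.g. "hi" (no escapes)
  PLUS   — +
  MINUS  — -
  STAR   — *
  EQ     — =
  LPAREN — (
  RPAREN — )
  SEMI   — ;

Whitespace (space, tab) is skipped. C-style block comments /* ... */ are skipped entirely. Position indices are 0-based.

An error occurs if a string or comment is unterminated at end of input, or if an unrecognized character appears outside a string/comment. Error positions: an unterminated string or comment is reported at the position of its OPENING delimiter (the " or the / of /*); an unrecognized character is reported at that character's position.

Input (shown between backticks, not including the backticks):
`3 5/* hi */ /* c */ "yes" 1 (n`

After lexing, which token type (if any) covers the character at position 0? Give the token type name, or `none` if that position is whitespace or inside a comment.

Answer: NUM

Derivation:
pos=0: emit NUM '3' (now at pos=1)
pos=2: emit NUM '5' (now at pos=3)
pos=3: enter COMMENT mode (saw '/*')
exit COMMENT mode (now at pos=11)
pos=12: enter COMMENT mode (saw '/*')
exit COMMENT mode (now at pos=19)
pos=20: enter STRING mode
pos=20: emit STR "yes" (now at pos=25)
pos=26: emit NUM '1' (now at pos=27)
pos=28: emit LPAREN '('
pos=29: emit ID 'n' (now at pos=30)
DONE. 6 tokens: [NUM, NUM, STR, NUM, LPAREN, ID]
Position 0: char is '3' -> NUM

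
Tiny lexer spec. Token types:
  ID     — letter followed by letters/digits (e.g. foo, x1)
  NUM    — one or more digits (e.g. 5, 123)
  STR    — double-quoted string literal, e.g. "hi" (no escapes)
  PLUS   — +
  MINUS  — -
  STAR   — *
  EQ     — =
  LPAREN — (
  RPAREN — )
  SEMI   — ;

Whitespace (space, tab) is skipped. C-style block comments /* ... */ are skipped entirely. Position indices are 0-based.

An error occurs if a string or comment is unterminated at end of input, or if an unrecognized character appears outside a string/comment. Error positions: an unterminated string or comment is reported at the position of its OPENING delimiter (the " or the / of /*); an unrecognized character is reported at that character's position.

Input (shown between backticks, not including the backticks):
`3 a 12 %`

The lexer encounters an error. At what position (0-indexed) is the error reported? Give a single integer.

Answer: 7

Derivation:
pos=0: emit NUM '3' (now at pos=1)
pos=2: emit ID 'a' (now at pos=3)
pos=4: emit NUM '12' (now at pos=6)
pos=7: ERROR — unrecognized char '%'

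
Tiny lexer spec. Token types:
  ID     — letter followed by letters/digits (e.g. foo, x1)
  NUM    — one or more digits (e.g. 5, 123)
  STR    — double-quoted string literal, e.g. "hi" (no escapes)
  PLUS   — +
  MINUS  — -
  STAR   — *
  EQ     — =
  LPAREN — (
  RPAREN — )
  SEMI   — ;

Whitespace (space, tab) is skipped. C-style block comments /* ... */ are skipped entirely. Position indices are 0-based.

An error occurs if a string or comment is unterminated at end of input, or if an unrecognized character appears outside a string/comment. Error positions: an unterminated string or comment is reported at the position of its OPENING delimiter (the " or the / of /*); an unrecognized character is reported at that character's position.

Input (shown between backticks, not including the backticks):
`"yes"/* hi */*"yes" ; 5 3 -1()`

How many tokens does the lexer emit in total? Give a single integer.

Answer: 10

Derivation:
pos=0: enter STRING mode
pos=0: emit STR "yes" (now at pos=5)
pos=5: enter COMMENT mode (saw '/*')
exit COMMENT mode (now at pos=13)
pos=13: emit STAR '*'
pos=14: enter STRING mode
pos=14: emit STR "yes" (now at pos=19)
pos=20: emit SEMI ';'
pos=22: emit NUM '5' (now at pos=23)
pos=24: emit NUM '3' (now at pos=25)
pos=26: emit MINUS '-'
pos=27: emit NUM '1' (now at pos=28)
pos=28: emit LPAREN '('
pos=29: emit RPAREN ')'
DONE. 10 tokens: [STR, STAR, STR, SEMI, NUM, NUM, MINUS, NUM, LPAREN, RPAREN]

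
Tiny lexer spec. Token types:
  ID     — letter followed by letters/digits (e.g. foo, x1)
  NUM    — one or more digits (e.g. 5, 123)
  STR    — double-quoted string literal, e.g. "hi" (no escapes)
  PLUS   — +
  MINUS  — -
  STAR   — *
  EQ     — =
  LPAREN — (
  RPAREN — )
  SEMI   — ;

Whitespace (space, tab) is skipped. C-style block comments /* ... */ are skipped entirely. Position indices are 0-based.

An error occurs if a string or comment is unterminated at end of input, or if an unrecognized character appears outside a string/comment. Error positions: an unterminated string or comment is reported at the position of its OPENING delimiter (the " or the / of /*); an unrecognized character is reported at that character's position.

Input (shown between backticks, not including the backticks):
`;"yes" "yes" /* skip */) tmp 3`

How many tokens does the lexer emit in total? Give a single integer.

Answer: 6

Derivation:
pos=0: emit SEMI ';'
pos=1: enter STRING mode
pos=1: emit STR "yes" (now at pos=6)
pos=7: enter STRING mode
pos=7: emit STR "yes" (now at pos=12)
pos=13: enter COMMENT mode (saw '/*')
exit COMMENT mode (now at pos=23)
pos=23: emit RPAREN ')'
pos=25: emit ID 'tmp' (now at pos=28)
pos=29: emit NUM '3' (now at pos=30)
DONE. 6 tokens: [SEMI, STR, STR, RPAREN, ID, NUM]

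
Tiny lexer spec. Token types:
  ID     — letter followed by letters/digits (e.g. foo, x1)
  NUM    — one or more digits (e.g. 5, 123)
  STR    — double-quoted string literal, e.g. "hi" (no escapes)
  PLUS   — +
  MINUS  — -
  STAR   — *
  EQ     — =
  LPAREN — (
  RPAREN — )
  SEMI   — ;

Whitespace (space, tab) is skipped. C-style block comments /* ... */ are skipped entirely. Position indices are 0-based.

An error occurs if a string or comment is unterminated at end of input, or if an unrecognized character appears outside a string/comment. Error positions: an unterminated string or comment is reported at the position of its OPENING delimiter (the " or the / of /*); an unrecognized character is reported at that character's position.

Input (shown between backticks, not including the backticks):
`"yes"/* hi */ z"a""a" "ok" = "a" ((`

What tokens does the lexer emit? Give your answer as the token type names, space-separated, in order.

Answer: STR ID STR STR STR EQ STR LPAREN LPAREN

Derivation:
pos=0: enter STRING mode
pos=0: emit STR "yes" (now at pos=5)
pos=5: enter COMMENT mode (saw '/*')
exit COMMENT mode (now at pos=13)
pos=14: emit ID 'z' (now at pos=15)
pos=15: enter STRING mode
pos=15: emit STR "a" (now at pos=18)
pos=18: enter STRING mode
pos=18: emit STR "a" (now at pos=21)
pos=22: enter STRING mode
pos=22: emit STR "ok" (now at pos=26)
pos=27: emit EQ '='
pos=29: enter STRING mode
pos=29: emit STR "a" (now at pos=32)
pos=33: emit LPAREN '('
pos=34: emit LPAREN '('
DONE. 9 tokens: [STR, ID, STR, STR, STR, EQ, STR, LPAREN, LPAREN]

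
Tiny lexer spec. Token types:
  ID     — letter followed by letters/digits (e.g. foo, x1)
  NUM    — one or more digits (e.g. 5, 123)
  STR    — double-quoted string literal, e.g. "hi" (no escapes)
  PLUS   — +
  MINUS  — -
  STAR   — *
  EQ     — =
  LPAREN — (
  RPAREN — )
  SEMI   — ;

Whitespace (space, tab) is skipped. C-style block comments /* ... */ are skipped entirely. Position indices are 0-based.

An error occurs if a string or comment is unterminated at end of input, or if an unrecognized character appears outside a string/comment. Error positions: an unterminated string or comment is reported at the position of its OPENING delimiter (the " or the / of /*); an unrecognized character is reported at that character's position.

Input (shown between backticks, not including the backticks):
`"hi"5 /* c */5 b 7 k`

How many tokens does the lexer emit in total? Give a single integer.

Answer: 6

Derivation:
pos=0: enter STRING mode
pos=0: emit STR "hi" (now at pos=4)
pos=4: emit NUM '5' (now at pos=5)
pos=6: enter COMMENT mode (saw '/*')
exit COMMENT mode (now at pos=13)
pos=13: emit NUM '5' (now at pos=14)
pos=15: emit ID 'b' (now at pos=16)
pos=17: emit NUM '7' (now at pos=18)
pos=19: emit ID 'k' (now at pos=20)
DONE. 6 tokens: [STR, NUM, NUM, ID, NUM, ID]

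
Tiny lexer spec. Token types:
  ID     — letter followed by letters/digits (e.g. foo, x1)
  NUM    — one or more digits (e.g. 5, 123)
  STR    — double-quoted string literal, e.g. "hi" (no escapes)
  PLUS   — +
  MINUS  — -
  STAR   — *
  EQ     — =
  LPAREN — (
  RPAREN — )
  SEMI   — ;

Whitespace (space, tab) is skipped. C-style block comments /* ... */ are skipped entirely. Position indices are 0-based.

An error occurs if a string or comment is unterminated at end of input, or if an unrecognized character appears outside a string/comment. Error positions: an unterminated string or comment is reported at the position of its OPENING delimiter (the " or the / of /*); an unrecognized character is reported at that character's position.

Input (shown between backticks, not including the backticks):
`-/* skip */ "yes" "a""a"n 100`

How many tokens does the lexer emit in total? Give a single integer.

pos=0: emit MINUS '-'
pos=1: enter COMMENT mode (saw '/*')
exit COMMENT mode (now at pos=11)
pos=12: enter STRING mode
pos=12: emit STR "yes" (now at pos=17)
pos=18: enter STRING mode
pos=18: emit STR "a" (now at pos=21)
pos=21: enter STRING mode
pos=21: emit STR "a" (now at pos=24)
pos=24: emit ID 'n' (now at pos=25)
pos=26: emit NUM '100' (now at pos=29)
DONE. 6 tokens: [MINUS, STR, STR, STR, ID, NUM]

Answer: 6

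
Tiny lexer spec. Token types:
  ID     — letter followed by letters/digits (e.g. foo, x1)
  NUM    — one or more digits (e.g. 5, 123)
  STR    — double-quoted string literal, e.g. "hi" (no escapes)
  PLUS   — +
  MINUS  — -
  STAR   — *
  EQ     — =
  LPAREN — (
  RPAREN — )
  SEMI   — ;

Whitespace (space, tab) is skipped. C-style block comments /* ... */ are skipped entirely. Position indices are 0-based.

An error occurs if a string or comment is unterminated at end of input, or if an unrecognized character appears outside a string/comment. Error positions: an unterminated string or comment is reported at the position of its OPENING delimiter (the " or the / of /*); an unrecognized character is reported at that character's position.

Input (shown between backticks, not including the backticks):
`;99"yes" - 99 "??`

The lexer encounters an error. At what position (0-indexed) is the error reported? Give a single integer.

Answer: 14

Derivation:
pos=0: emit SEMI ';'
pos=1: emit NUM '99' (now at pos=3)
pos=3: enter STRING mode
pos=3: emit STR "yes" (now at pos=8)
pos=9: emit MINUS '-'
pos=11: emit NUM '99' (now at pos=13)
pos=14: enter STRING mode
pos=14: ERROR — unterminated string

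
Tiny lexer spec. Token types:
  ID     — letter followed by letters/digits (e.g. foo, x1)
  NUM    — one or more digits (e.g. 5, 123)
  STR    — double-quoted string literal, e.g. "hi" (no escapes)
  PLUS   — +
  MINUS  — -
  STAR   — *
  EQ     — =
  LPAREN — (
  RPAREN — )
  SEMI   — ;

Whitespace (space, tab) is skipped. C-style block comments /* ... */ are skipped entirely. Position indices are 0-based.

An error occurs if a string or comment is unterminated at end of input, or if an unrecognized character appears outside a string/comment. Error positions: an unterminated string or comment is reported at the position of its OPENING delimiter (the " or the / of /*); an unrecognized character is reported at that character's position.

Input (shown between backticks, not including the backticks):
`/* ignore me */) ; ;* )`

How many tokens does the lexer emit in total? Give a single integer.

Answer: 5

Derivation:
pos=0: enter COMMENT mode (saw '/*')
exit COMMENT mode (now at pos=15)
pos=15: emit RPAREN ')'
pos=17: emit SEMI ';'
pos=19: emit SEMI ';'
pos=20: emit STAR '*'
pos=22: emit RPAREN ')'
DONE. 5 tokens: [RPAREN, SEMI, SEMI, STAR, RPAREN]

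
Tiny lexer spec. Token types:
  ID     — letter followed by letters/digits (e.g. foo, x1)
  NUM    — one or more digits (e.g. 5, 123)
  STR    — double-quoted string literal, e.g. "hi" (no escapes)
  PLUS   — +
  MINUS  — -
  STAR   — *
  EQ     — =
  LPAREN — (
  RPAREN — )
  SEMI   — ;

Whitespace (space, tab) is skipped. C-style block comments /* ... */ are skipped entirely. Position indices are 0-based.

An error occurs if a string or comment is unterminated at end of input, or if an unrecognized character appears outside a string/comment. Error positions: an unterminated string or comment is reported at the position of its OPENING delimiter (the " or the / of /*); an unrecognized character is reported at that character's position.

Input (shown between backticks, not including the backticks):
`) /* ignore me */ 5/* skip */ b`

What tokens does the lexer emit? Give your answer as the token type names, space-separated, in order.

Answer: RPAREN NUM ID

Derivation:
pos=0: emit RPAREN ')'
pos=2: enter COMMENT mode (saw '/*')
exit COMMENT mode (now at pos=17)
pos=18: emit NUM '5' (now at pos=19)
pos=19: enter COMMENT mode (saw '/*')
exit COMMENT mode (now at pos=29)
pos=30: emit ID 'b' (now at pos=31)
DONE. 3 tokens: [RPAREN, NUM, ID]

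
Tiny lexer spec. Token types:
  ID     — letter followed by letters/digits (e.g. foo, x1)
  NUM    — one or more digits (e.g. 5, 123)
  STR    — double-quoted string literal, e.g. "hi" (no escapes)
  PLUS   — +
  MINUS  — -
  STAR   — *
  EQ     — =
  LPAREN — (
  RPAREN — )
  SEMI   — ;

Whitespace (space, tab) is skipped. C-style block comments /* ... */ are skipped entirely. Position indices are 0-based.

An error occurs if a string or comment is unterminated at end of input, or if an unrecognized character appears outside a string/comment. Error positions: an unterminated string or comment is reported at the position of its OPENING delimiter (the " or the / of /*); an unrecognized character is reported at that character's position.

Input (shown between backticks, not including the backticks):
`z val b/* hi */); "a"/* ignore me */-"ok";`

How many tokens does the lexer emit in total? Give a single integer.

pos=0: emit ID 'z' (now at pos=1)
pos=2: emit ID 'val' (now at pos=5)
pos=6: emit ID 'b' (now at pos=7)
pos=7: enter COMMENT mode (saw '/*')
exit COMMENT mode (now at pos=15)
pos=15: emit RPAREN ')'
pos=16: emit SEMI ';'
pos=18: enter STRING mode
pos=18: emit STR "a" (now at pos=21)
pos=21: enter COMMENT mode (saw '/*')
exit COMMENT mode (now at pos=36)
pos=36: emit MINUS '-'
pos=37: enter STRING mode
pos=37: emit STR "ok" (now at pos=41)
pos=41: emit SEMI ';'
DONE. 9 tokens: [ID, ID, ID, RPAREN, SEMI, STR, MINUS, STR, SEMI]

Answer: 9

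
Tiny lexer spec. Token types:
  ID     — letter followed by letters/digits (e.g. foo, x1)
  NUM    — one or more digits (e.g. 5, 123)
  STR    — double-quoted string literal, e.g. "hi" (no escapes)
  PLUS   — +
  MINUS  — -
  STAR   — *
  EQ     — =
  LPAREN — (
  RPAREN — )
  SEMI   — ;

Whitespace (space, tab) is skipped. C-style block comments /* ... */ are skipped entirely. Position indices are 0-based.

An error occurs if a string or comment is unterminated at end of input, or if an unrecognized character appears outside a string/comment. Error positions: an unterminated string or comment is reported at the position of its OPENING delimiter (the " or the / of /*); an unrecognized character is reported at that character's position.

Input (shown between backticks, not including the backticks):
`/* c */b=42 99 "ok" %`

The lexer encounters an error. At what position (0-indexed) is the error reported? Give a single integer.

Answer: 20

Derivation:
pos=0: enter COMMENT mode (saw '/*')
exit COMMENT mode (now at pos=7)
pos=7: emit ID 'b' (now at pos=8)
pos=8: emit EQ '='
pos=9: emit NUM '42' (now at pos=11)
pos=12: emit NUM '99' (now at pos=14)
pos=15: enter STRING mode
pos=15: emit STR "ok" (now at pos=19)
pos=20: ERROR — unrecognized char '%'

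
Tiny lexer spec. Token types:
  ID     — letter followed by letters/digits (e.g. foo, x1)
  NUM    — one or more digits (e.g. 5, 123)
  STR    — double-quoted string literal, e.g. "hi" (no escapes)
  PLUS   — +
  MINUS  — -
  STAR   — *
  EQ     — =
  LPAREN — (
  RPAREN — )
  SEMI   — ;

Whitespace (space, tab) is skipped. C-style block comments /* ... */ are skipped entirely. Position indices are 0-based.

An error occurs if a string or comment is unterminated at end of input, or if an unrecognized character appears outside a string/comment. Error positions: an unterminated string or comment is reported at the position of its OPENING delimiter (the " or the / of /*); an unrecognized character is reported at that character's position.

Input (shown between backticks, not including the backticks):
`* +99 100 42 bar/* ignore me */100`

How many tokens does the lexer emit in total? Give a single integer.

pos=0: emit STAR '*'
pos=2: emit PLUS '+'
pos=3: emit NUM '99' (now at pos=5)
pos=6: emit NUM '100' (now at pos=9)
pos=10: emit NUM '42' (now at pos=12)
pos=13: emit ID 'bar' (now at pos=16)
pos=16: enter COMMENT mode (saw '/*')
exit COMMENT mode (now at pos=31)
pos=31: emit NUM '100' (now at pos=34)
DONE. 7 tokens: [STAR, PLUS, NUM, NUM, NUM, ID, NUM]

Answer: 7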